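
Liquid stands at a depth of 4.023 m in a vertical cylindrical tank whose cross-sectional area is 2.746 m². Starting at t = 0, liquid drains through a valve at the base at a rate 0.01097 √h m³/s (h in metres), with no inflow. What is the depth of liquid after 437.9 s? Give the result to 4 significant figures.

A dh/dt = −Q_out = −0.01097 √h.
This is separable: 2 d(√h)/dt = −0.01097/A, so √h = √h₀ − (0.01097/(2A)) t.
√h = √4.023 − 0.01097·437.9/(2·2.746) = 2.00574 − 0.874684 = 1.13106.
h = 1.13106² = 1.27929 m.

1.279 m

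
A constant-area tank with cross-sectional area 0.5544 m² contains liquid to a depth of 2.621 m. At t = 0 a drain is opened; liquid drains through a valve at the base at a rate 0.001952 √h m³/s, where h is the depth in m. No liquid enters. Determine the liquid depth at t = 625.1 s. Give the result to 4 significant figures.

0.2688 m

A dh/dt = −Q_out = −0.001952 √h.
∫ h^(−1/2) dh = −(0.001952/A) ∫ dt, giving 2√h = 2√h₀ − (0.001952/A) t.
√h = √2.621 − 0.001952·625.1/(2·0.5544) = 1.61895 − 1.10046 = 0.518486.
h = 0.518486² = 0.268827 m.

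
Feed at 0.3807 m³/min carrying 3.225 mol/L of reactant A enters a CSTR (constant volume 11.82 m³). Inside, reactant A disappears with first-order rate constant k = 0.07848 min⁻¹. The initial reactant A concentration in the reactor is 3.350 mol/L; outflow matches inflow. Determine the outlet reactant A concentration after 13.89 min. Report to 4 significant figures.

1.457 mol/L

Species balance: V dC/dt = Q C_in − Q C − k V C.
dC/dt = (Q/V) C_in − (Q/V + k) C; effective rate a = Q/V + k = 0.0322081 + 0.07848 = 0.110688 min⁻¹.
C_ss = Q C_in/(Q + kV) = 0.938413 mol/L; C(t) = C_ss + (C₀ − C_ss) e^(−a t).
C(13.89) = 0.938413 + (2.41159)·e^(−0.110688·13.89) = 0.938413 + (2.41159)·0.214927 = 1.45673 mol/L.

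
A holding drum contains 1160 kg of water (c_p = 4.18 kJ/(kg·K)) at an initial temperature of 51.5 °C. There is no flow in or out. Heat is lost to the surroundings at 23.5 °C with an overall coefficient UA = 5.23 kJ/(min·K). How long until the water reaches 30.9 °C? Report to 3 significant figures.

First-law balance (no shaft work): M c_p dT/dt = −UA(T − T_amb).
τ = M c_p/UA = 927.11 min; T_ss = T_amb = 23.500 °C.
T(t) = T_ss + (T₀ − T_ss)e^(−t/τ); set T = 30.9:
t = −τ ln[(T − T_ss)/(T₀ − T_ss)] = −927.11 · ln(0.26429) = 1233.7 min.

1230 min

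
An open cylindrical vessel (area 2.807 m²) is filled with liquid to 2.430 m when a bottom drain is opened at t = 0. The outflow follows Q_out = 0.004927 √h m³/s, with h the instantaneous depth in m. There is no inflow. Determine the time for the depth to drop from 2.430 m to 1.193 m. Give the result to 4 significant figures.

531.7 s

A dh/dt = −Q_out = −0.004927 √h.
This is separable: 2 d(√h)/dt = −0.004927/A, so √h = √h₀ − (0.004927/(2A)) t.
t = 2A(√h₀ − √h)/0.004927 = 2·2.807·(√2.430 − √1.193)/0.004927
  = 5.61400 × (1.55885 − 1.09225) / 0.004927 = 531.661 s.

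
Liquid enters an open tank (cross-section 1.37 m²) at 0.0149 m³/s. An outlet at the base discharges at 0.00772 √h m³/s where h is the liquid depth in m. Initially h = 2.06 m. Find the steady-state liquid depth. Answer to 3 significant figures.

Level balance: A dh/dt = 0.0149 − 0.00772 √h. Setting dh/dt = 0:
Q_in = 0.00772 √h_ss ⇒ √h_ss = 0.0149/0.00772 = 1.9301.
h_ss = 1.9301² = 3.7251 m. (Since h₀ = 2.06 m < h_ss, the level will rise toward this value.)

3.73 m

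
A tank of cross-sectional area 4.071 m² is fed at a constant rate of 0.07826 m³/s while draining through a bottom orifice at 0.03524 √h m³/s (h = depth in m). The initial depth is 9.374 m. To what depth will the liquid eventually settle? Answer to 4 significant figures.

Accumulation of liquid (constant cross-section A): A dh/dt = Q_in − 0.03524 √h. At steady state dh/dt = 0:
Q_in = 0.03524 √h_ss ⇒ √h_ss = 0.07826/0.03524 = 2.22077.
h_ss = 2.22077² = 4.93183 m. (Since h₀ = 9.374 m > h_ss, the level will fall toward this value.)

4.932 m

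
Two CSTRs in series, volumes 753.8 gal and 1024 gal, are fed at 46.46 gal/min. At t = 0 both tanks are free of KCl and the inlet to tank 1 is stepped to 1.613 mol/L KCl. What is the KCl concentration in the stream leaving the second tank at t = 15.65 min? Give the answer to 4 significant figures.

0.3229 mol/L

Time constants: τᵢ = Vᵢ/Q for each well-mixed tank.
τ₁ = 753.8/46.46 = 16.2247 min; τ₂ = 1024/46.46 = 22.0405 min.
Tank 1: C₁ = C_in(1 − e^(−t/τ₁)). Tank 2 (τ₁ ≠ τ₂): C₂ = C_in[1 − (τ₁ e^(−t/τ₁) − τ₂ e^(−t/τ₂))/(τ₁ − τ₂)].
At t = 15.65: e^(−t/τ₁) = 0.381144, e^(−t/τ₂) = 0.491616.
C₂ = 1.613·[1 − (16.2247·0.381144 − 22.0405·0.491616)/(-5.81576)] = 1.613·0.200191 = 0.322908 mol/L.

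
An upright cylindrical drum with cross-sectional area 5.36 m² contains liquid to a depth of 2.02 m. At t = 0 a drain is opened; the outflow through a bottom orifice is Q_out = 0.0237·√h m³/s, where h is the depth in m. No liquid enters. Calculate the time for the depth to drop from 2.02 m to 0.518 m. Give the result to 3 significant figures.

A dh/dt = −Q_out = −0.0237 √h.
∫ h^(−1/2) dh = −(0.0237/A) ∫ dt, giving 2√h = 2√h₀ − (0.0237/A) t.
t = 2A(√h₀ − √h)/0.0237 = 2·5.36·(√2.02 − √0.518)/0.0237
  = 10.720 × (1.4213 − 0.71972) / 0.0237 = 317.32 s.

317 s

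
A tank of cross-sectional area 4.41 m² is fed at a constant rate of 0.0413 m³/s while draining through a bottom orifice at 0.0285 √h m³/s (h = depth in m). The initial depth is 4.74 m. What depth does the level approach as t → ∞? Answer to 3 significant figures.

A dh/dt = Q_in − 0.0285 √h. Steady state requires inflow = outflow:
Q_in = 0.0285 √h_ss ⇒ √h_ss = 0.0413/0.0285 = 1.4491.
h_ss = 1.4491² = 2.1000 m. (Since h₀ = 4.74 m > h_ss, the level will fall toward this value.)

2.10 m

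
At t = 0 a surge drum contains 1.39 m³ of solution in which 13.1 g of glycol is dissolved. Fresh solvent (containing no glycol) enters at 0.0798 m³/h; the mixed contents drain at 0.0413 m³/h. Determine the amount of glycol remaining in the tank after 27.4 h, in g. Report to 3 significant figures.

Let m(t) be the amount of glycol. Volume: V(t) = V₀ + (Q_in − Q_out) t = 1.39 + 0.038500 t; V(27.4) = 2.4449 m³.
No glycol enters, so dm/dt = −Q_out · (m/V).
dm/m = −Q_out dt/(V₀ + 0.038500 t); integrating gives ln(m/m₀) = −(Q_out/(Q_in−Q_out)) ln(V/V₀).
m = m₀ (V₀/V)^(Q_out/(Q_in−Q_out)) = 13.1 × (1.39/2.4449)^(1.0727) = 7.1481 g.

7.15 g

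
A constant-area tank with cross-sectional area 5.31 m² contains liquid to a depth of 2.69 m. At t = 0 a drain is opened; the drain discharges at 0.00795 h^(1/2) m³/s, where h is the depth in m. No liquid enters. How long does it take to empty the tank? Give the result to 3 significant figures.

2190 s

With no inflow, A dh/dt = −0.00795 √h.
∫ h^(−1/2) dh = −(0.00795/A) ∫ dt, giving 2√h = 2√h₀ − (0.00795/A) t.
Tank is empty when √h = 0: t_empty = 2A√h₀/0.00795.
t_empty = 2·5.31·√2.69/0.00795 = 10.620·1.6401/0.00795 = 2191.0 s.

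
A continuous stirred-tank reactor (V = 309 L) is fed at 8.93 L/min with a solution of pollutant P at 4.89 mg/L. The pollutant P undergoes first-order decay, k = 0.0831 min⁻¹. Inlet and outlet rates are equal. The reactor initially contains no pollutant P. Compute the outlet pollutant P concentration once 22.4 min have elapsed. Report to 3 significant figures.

1.16 mg/L

Species balance: V dC/dt = Q C_in − Q C − k V C.
This is linear with rate a = Q/V + k = 0.11200 min⁻¹.
C_ss = Q C_in/(Q + kV) = 1.2618 mg/L; C(t) = C_ss + (C₀ − C_ss) e^(−a t).
C(22.4) = 1.2618 + (-1.2618)·e^(−0.11200·22.4) = 1.2618 + (-1.2618)·0.081366 = 1.1591 mg/L.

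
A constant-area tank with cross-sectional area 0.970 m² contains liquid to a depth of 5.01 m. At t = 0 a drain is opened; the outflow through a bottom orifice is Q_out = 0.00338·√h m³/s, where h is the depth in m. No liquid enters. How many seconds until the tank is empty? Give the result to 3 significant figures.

1280 s

With no inflow, A dh/dt = −0.00338 √h.
∫ h^(−1/2) dh = −(0.00338/A) ∫ dt, giving 2√h = 2√h₀ − (0.00338/A) t.
Tank is empty when √h = 0: t_empty = 2A√h₀/0.00338.
t_empty = 2·0.970·√5.01/0.00338 = 1.9400·2.2383/0.00338 = 1284.7 s.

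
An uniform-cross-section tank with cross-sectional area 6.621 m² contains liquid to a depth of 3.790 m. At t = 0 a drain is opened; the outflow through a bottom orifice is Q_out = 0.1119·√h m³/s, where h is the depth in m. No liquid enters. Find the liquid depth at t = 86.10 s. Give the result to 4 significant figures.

1.486 m

A dh/dt = −Q_out = −0.1119 √h.
This is separable: 2 d(√h)/dt = −0.1119/A, so √h = √h₀ − (0.1119/(2A)) t.
√h = √3.790 − 0.1119·86.10/(2·6.621) = 1.94679 − 0.727578 = 1.21921.
h = 1.21921² = 1.48648 m.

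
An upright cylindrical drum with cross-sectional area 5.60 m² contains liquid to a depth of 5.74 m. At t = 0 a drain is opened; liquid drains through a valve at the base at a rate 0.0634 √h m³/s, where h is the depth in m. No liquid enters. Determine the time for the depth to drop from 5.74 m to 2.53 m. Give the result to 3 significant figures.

142 s

Volume balance on the tank: A dh/dt = −0.0634 √h.
Separate and integrate: 2(√h − √h₀) = −(0.0634/A) t.
t = 2A(√h₀ − √h)/0.0634 = 2·5.60·(√5.74 − √2.53)/0.0634
  = 11.200 × (2.3958 − 1.5906) / 0.0634 = 142.25 s.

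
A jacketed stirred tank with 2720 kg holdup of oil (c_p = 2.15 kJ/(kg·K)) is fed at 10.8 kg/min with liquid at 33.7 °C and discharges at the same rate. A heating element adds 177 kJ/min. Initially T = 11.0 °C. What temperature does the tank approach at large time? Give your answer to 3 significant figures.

Heat balance on the well-mixed liquid: M c_p dT/dt = ṁ c_p (T_in − T) + 177.
At steady state dT/dt = 0 ⇒ T_ss = T_in + Q̇/(ṁ c_p) = 33.7 + 177/(10.8·2.15) = 41.323 °C.

41.3 °C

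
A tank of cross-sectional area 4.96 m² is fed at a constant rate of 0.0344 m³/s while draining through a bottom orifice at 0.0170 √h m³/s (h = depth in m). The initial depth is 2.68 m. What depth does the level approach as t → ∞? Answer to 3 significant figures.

4.09 m

Level balance: A dh/dt = 0.0344 − 0.0170 √h. Setting dh/dt = 0:
Q_in = 0.0170 √h_ss ⇒ √h_ss = 0.0344/0.0170 = 2.0235.
h_ss = 2.0235² = 4.0947 m. (Since h₀ = 2.68 m < h_ss, the level will rise toward this value.)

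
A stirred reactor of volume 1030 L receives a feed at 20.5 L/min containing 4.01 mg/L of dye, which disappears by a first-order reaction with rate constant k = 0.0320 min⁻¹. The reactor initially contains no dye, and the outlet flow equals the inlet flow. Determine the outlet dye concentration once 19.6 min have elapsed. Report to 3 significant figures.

0.982 mg/L

Species balance: V dC/dt = Q C_in − Q C − k V C.
dC/dt = (Q/V) C_in − (Q/V + k) C; effective rate a = Q/V + k = 0.019903 + 0.0320 = 0.051903 min⁻¹.
C_ss = Q C_in/(Q + kV) = 1.5377 mg/L; C(t) = C_ss + (C₀ − C_ss) e^(−a t).
C(19.6) = 1.5377 + (-1.5377)·e^(−0.051903·19.6) = 1.5377 + (-1.5377)·0.36157 = 0.98171 mg/L.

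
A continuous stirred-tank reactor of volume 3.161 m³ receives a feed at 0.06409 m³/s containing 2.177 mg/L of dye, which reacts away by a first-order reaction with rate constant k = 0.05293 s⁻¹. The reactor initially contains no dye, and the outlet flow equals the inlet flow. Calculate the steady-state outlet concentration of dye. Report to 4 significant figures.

0.6030 mg/L

Species balance: V dC/dt = Q C_in − Q C − k V C.
Steady state (dC/dt = 0): C_ss = Q C_in/(Q + kV) = C_in/(1 + kV/Q).
C_ss = 0.06409·2.177/(0.06409 + 0.05293·3.161) = 0.139524/0.231402 = 0.602951 mg/L.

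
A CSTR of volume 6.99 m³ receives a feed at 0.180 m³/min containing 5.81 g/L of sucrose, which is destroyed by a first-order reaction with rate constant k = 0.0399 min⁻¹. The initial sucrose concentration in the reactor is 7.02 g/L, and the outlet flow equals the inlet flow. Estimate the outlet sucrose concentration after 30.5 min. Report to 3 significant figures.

2.92 g/L

V dC/dt = Q(C_in − C) − k V C.
This is linear with rate a = Q/V + k = 0.065651 min⁻¹.
C_ss = Q C_in/(Q + kV) = 2.2789 g/L; C(t) = C_ss + (C₀ − C_ss) e^(−a t).
C(30.5) = 2.2789 + (4.7411)·e^(−0.065651·30.5) = 2.2789 + (4.7411)·0.13502 = 2.9190 g/L.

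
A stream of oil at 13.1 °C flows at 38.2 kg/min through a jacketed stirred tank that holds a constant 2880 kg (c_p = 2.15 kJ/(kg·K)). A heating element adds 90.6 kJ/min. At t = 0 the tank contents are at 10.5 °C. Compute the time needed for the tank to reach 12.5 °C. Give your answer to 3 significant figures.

58.6 min

M c_p dT/dt = ṁ c_p (T_in − T) + Q̇.
τ = M/ṁ = 75.393 min; T_ss = T_in + Q̇/(ṁ c_p) = 14.203 °C.
T(t) = T_ss + (T₀ − T_ss) e^(−t/τ). Set T = 12.5:
e^(−t/τ) = (12.5 − 14.203)/(10.5 − 14.203) = 0.45992
t = −75.393 · ln(0.45992) = 58.558 min.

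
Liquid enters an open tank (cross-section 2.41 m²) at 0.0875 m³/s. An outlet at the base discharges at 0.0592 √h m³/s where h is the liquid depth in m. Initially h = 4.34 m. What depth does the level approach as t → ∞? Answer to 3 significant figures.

Level balance: A dh/dt = 0.0875 − 0.0592 √h. Setting dh/dt = 0:
Q_in = 0.0592 √h_ss ⇒ √h_ss = 0.0875/0.0592 = 1.4780.
h_ss = 1.4780² = 2.1846 m. (Since h₀ = 4.34 m > h_ss, the level will fall toward this value.)

2.18 m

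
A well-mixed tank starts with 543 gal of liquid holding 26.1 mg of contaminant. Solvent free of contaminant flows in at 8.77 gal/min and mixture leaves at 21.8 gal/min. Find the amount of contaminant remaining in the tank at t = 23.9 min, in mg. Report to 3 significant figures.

6.27 mg

Total volume: dV/dt = Q_in − Q_out = -13.030 gal/min, so V(t) = 543 − 13.030 t and V(23.9) = 231.58 gal.
Species balance (pure solvent in): dm/dt = −Q_out · m/V(t).
dm/m = −Q_out dt/(V₀ − 13.030 t); integrating gives ln(m/m₀) = −(Q_out/(Q_in−Q_out)) ln(V/V₀).
m = m₀ (V₀/V)^(Q_out/(Q_in−Q_out)) = 26.1 × (543/231.58)^(-1.6731) = 6.2727 mg.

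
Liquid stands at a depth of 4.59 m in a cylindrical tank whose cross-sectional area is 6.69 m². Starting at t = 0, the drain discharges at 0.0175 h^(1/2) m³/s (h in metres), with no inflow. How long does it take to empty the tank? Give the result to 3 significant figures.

Unsteady balance on liquid volume: A dh/dt = −0.0175 √h.
This is separable: 2 d(√h)/dt = −0.0175/A, so √h = √h₀ − (0.0175/(2A)) t.
Set h = 0: 2√h₀ = (0.0175/A) t_empty ⇒ t_empty = 2A√h₀/0.0175.
t_empty = 2·6.69·√4.59/0.0175 = 13.380·2.1424/0.0175 = 1638.0 s.

1640 s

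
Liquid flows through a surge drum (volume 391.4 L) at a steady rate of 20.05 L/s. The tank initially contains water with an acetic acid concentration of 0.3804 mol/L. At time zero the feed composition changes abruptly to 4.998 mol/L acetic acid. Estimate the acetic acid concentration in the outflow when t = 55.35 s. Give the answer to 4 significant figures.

Transient balance on the dissolved component: V dC/dt = Q(C_in − C).
So dC/dt = (C_in − C)/τ with τ = V/Q = 391.4/20.05 = 19.5212 s.
This is linear first-order; C(t) = C_in + (C₀ − C_in) e^(−t/τ).
C(55.35) = 4.998 + (0.3804 − 4.998)·e^(−55.35/19.5212) = 4.998 + (-4.61760)·0.0586963 = 4.72696 mol/L.

4.727 mol/L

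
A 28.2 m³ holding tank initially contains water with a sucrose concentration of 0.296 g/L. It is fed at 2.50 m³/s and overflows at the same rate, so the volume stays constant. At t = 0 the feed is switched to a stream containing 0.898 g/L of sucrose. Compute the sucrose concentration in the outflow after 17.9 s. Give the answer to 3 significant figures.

0.775 g/L

Transient balance on the dissolved component: V dC/dt = Q(C_in − C).
Rewrite as dC/dt + C/τ = C_in/τ, τ = V/Q = 11.280 s.
Integrating: C(t) = C_in + (C₀ − C_in) e^(−t/τ).
C(17.9) = 0.898 + (0.296 − 0.898)·e^(−17.9/11.280) = 0.898 + (-0.60200)·0.20456 = 0.77485 g/L.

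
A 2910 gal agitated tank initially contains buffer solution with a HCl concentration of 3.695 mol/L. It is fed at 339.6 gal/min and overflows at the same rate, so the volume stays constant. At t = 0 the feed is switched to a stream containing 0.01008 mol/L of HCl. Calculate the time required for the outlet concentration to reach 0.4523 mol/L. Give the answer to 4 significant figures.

Accumulation = in − out for the solute gives V dC/dt = Q(C_in − C), so τ = V/Q = 8.56890 min.
C(t) = C_in + (C₀ − C_in) e^(−t/τ). Set C = 0.4523 and solve for t:
e^(−t/τ) = (C − C_in)/(C₀ − C_in) = (0.4523 − 0.01008)/(3.695 − 0.01008) = 0.120008
t = −τ ln(…) = 8.56890 × 2.12020 = 18.1678 min.

18.17 min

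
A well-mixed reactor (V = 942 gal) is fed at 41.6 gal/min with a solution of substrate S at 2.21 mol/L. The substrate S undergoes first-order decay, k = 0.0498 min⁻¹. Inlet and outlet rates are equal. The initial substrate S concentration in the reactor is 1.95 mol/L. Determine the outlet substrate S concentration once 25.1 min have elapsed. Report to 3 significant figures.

Species balance: V dC/dt = Q C_in − Q C − k V C.
dC/dt = (Q/V) C_in − (Q/V + k) C; effective rate a = Q/V + k = 0.044161 + 0.0498 = 0.093961 min⁻¹.
C_ss = Q C_in/(Q + kV) = 1.0387 mol/L; C(t) = C_ss + (C₀ − C_ss) e^(−a t).
C(25.1) = 1.0387 + (0.91131)·e^(−0.093961·25.1) = 1.0387 + (0.91131)·0.094569 = 1.1249 mol/L.

1.12 mol/L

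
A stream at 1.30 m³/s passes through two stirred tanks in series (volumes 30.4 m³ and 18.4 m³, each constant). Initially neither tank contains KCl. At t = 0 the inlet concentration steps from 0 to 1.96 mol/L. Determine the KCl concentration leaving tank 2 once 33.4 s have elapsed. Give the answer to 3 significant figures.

Species balance on tank i: dCᵢ/dt = (Cᵢ₋₁ − Cᵢ)/τᵢ with τᵢ = Vᵢ/Q.
τ₁ = 30.4/1.30 = 23.385 s; τ₂ = 18.4/1.30 = 14.154 s.
Tank 1: C₁ = C_in(1 − e^(−t/τ₁)). Tank 2 (τ₁ ≠ τ₂): C₂ = C_in[1 − (τ₁ e^(−t/τ₁) − τ₂ e^(−t/τ₂))/(τ₁ − τ₂)].
At t = 33.4: e^(−t/τ₁) = 0.23972, e^(−t/τ₂) = 0.094441.
C₂ = 1.96·[1 − (23.385·0.23972 − 14.154·0.094441)/(9.2308)] = 1.96·0.53752 = 1.0535 mol/L.

1.05 mol/L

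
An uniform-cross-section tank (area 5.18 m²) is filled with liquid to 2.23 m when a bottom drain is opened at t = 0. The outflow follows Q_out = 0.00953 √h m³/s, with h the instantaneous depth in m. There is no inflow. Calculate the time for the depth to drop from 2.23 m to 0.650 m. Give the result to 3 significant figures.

747 s

With no inflow, A dh/dt = −0.00953 √h.
Separate and integrate: 2(√h − √h₀) = −(0.00953/A) t.
t = 2A(√h₀ − √h)/0.00953 = 2·5.18·(√2.23 − √0.650)/0.00953
  = 10.360 × (1.4933 − 0.80623) / 0.00953 = 746.93 s.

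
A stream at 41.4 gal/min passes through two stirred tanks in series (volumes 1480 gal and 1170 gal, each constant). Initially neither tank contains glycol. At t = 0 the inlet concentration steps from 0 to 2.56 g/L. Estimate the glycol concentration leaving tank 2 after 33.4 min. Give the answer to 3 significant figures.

Species balance on tank i: dCᵢ/dt = (Cᵢ₋₁ − Cᵢ)/τᵢ with τᵢ = Vᵢ/Q.
τ₁ = 1480/41.4 = 35.749 min; τ₂ = 1170/41.4 = 28.261 min.
Tank 1: C₁ = C_in(1 − e^(−t/τ₁)). Tank 2 (τ₁ ≠ τ₂): C₂ = C_in[1 − (τ₁ e^(−t/τ₁) − τ₂ e^(−t/τ₂))/(τ₁ − τ₂)].
At t = 33.4: e^(−t/τ₁) = 0.39286, e^(−t/τ₂) = 0.30671.
C₂ = 2.56·[1 − (35.749·0.39286 − 28.261·0.30671)/(7.4879)] = 2.56·0.28199 = 0.72190 g/L.

0.722 g/L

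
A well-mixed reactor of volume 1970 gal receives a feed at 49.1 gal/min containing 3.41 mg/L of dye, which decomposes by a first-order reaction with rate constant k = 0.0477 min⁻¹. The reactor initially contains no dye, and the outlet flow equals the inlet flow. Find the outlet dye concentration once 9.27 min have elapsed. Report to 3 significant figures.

0.573 mg/L

V dC/dt = Q(C_in − C) − k V C.
dC/dt = (Q/V) C_in − (Q/V + k) C; effective rate a = Q/V + k = 0.024924 + 0.0477 = 0.072624 min⁻¹.
C_ss = Q C_in/(Q + kV) = 1.1703 mg/L; C(t) = C_ss + (C₀ − C_ss) e^(−a t).
C(9.27) = 1.1703 + (-1.1703)·e^(−0.072624·9.27) = 1.1703 + (-1.1703)·0.51006 = 0.57337 mg/L.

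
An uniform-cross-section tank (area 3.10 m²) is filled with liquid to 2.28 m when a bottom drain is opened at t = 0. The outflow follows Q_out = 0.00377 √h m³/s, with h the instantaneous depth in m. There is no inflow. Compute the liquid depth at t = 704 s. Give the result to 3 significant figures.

With no inflow, A dh/dt = −0.00377 √h.
Separate and integrate: 2(√h − √h₀) = −(0.00377/A) t.
√h = √2.28 − 0.00377·704/(2·3.10) = 1.5100 − 0.42808 = 1.0819.
h = 1.0819² = 1.1705 m.

1.17 m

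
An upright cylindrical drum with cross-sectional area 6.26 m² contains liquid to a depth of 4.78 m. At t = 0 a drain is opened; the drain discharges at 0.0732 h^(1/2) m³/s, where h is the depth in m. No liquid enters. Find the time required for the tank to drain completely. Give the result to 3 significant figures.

374 s

With no inflow, A dh/dt = −0.0732 √h.
This is separable: 2 d(√h)/dt = −0.0732/A, so √h = √h₀ − (0.0732/(2A)) t.
Tank is empty when √h = 0: t_empty = 2A√h₀/0.0732.
t_empty = 2·6.26·√4.78/0.0732 = 12.520·2.1863/0.0732 = 373.94 s.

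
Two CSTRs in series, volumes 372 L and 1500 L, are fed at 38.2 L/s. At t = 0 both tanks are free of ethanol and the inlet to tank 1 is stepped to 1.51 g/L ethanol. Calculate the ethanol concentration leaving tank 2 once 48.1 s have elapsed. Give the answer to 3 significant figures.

0.924 g/L

Time constants: τᵢ = Vᵢ/Q for each well-mixed tank.
τ₁ = 372/38.2 = 9.7382 s; τ₂ = 1500/38.2 = 39.267 s.
Tank 1: C₁ = C_in(1 − e^(−t/τ₁)). Tank 2 (τ₁ ≠ τ₂): C₂ = C_in[1 − (τ₁ e^(−t/τ₁) − τ₂ e^(−t/τ₂))/(τ₁ − τ₂)].
At t = 48.1: e^(−t/τ₁) = 0.0071596, e^(−t/τ₂) = 0.29377.
C₂ = 1.51·[1 − (9.7382·0.0071596 − 39.267·0.29377)/(-29.529)] = 1.51·0.61171 = 0.92367 g/L.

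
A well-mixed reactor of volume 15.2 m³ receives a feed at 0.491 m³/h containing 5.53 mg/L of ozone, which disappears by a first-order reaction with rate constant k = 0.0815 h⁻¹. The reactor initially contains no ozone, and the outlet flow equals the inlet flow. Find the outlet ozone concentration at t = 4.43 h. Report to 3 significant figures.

V dC/dt = Q(C_in − C) − k V C.
dC/dt = (Q/V) C_in − (Q/V + k) C; effective rate a = Q/V + k = 0.032303 + 0.0815 = 0.11380 h⁻¹.
C_ss = Q C_in/(Q + kV) = 1.5697 mg/L; C(t) = C_ss + (C₀ − C_ss) e^(−a t).
C(4.43) = 1.5697 + (-1.5697)·e^(−0.11380·4.43) = 1.5697 + (-1.5697)·0.60402 = 0.62156 mg/L.

0.622 mg/L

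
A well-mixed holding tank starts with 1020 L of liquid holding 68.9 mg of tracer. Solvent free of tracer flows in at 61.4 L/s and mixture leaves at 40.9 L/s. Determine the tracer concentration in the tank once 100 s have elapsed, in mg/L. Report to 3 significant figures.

0.00249 mg/L

Let m(t) be the amount of tracer. Volume: V(t) = V₀ + (Q_in − Q_out) t = 1020 + 20.500 t; V(100) = 3070.0 L.
Solute balance: dm/dt = 0 − Q_out C = −Q_out m/V(t).
Separate: dm/m = −Q_out dt/V(t) ⇒ ln(m/m₀) = −(Q_out/(Q_in−Q_out)) ln(V/V₀).
m = m₀ (V₀/V)^(Q_out/(Q_in−Q_out)) = 68.9 × (1020/3070.0)^(1.9951) = 7.6468 mg.
C = m/V = 7.6468/3070.0 = 0.0024908 mg/L.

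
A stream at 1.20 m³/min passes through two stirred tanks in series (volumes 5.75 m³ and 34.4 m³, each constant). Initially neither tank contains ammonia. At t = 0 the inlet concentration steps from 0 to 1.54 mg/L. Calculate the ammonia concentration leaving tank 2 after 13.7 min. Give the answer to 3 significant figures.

Each tank obeys Vᵢ dCᵢ/dt = Q(Cᵢ₋₁ − Cᵢ), so τᵢ = Vᵢ/Q.
τ₁ = 5.75/1.20 = 4.7917 min; τ₂ = 34.4/1.20 = 28.667 min.
Solving the cascade with C₁(0)=C₂(0)=0 gives C₂(t) = C_in[1 − (τ₁ e^(−t/τ₁) − τ₂ e^(−t/τ₂))/(τ₁ − τ₂)].
At t = 13.7: e^(−t/τ₁) = 0.057319, e^(−t/τ₂) = 0.62008.
C₂ = 1.54·[1 − (4.7917·0.057319 − 28.667·0.62008)/(-23.875)] = 1.54·0.26698 = 0.41114 mg/L.

0.411 mg/L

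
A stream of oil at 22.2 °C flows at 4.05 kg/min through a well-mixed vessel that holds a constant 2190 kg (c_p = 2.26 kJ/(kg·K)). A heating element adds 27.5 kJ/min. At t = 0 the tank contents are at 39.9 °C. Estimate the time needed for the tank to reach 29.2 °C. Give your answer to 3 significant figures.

M c_p dT/dt = ṁ c_p (T_in − T) + Q̇.
τ = M/ṁ = 540.74 min; T_ss = T_in + Q̇/(ṁ c_p) = 25.204 °C.
T(t) = T_ss + (T₀ − T_ss) e^(−t/τ). Set T = 29.2:
e^(−t/τ) = (29.2 − 25.204)/(39.9 − 25.204) = 0.27189
t = −540.74 · ln(0.27189) = 704.24 min.

704 min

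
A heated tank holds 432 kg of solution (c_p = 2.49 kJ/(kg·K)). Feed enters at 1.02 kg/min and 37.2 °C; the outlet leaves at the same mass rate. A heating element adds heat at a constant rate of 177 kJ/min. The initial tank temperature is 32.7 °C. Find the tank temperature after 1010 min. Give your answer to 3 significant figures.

100 °C

Heat balance on the well-mixed liquid: M c_p dT/dt = ṁ c_p (T_in − T) + 177.
Rearrange: dT/dt = (T_ss − T)/τ with τ = M/ṁ = 423.53 min and T_ss = T_in + Q̇/(ṁ c_p) = 106.89 °C.
Solution: T(t) = T_ss + (T₀ − T_ss) e^(−t/τ).
T(1010) = 106.89 + (-74.191)·e^(−1010/423.53) = 106.89 + (-74.191)·0.092115 = 100.06 °C.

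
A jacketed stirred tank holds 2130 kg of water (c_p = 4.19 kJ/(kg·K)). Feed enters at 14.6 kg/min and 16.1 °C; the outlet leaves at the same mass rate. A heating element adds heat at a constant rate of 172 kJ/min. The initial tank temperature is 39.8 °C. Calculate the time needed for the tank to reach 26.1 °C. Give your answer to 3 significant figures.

156 min

Energy balance: M c_p dT/dt = ṁ c_p (T_in − T) + 172.
τ = M/ṁ = 145.89 min; T_ss = T_in + Q̇/(ṁ c_p) = 18.912 °C.
T(t) = T_ss + (T₀ − T_ss) e^(−t/τ). Set T = 26.1:
e^(−t/τ) = (26.1 − 18.912)/(39.8 − 18.912) = 0.34413
t = −145.89 · ln(0.34413) = 155.63 min.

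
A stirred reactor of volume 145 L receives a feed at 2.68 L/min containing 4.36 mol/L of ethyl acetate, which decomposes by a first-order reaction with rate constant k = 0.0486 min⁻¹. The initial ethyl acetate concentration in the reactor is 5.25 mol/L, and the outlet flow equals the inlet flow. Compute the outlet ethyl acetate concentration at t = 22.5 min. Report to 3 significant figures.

V dC/dt = Q(C_in − C) − k V C.
dC/dt = (Q/V) C_in − (Q/V + k) C; effective rate a = Q/V + k = 0.018483 + 0.0486 = 0.067083 min⁻¹.
C_ss = Q C_in/(Q + kV) = 1.2013 mol/L; C(t) = C_ss + (C₀ − C_ss) e^(−a t).
C(22.5) = 1.2013 + (4.0487)·e^(−0.067083·22.5) = 1.2013 + (4.0487)·0.22105 = 2.0962 mol/L.

2.10 mol/L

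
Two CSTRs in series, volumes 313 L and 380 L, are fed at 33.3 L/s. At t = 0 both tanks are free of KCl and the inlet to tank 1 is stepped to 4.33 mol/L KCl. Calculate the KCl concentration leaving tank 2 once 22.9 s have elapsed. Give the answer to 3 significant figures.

Time constants: τᵢ = Vᵢ/Q for each well-mixed tank.
τ₁ = 313/33.3 = 9.3994 s; τ₂ = 380/33.3 = 11.411 s.
Tank 1: C₁ = C_in(1 − e^(−t/τ₁)). Tank 2 (τ₁ ≠ τ₂): C₂ = C_in[1 − (τ₁ e^(−t/τ₁) − τ₂ e^(−t/τ₂))/(τ₁ − τ₂)].
At t = 22.9: e^(−t/τ₁) = 0.087482, e^(−t/τ₂) = 0.13442.
C₂ = 4.33·[1 − (9.3994·0.087482 − 11.411·0.13442)/(-2.0120)] = 4.33·0.64628 = 2.7984 mol/L.

2.80 mol/L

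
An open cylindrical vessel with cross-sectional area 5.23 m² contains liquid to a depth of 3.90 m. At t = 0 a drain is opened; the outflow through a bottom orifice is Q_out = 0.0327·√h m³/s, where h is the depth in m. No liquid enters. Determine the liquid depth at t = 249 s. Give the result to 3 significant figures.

1.43 m

With no inflow, A dh/dt = −0.0327 √h.
Separate and integrate: 2(√h − √h₀) = −(0.0327/A) t.
√h = √3.90 − 0.0327·249/(2·5.23) = 1.9748 − 0.77842 = 1.1964.
h = 1.1964² = 1.4314 m.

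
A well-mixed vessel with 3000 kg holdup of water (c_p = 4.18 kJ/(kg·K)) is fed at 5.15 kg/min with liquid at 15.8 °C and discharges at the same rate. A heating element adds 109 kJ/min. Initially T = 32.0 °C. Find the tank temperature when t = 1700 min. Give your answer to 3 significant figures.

Unsteady energy balance on the tank contents: M c_p dT/dt = ṁ c_p (T_in − T) + 109.
Rearrange: dT/dt = (T_ss − T)/τ with τ = M/ṁ = 582.52 min and T_ss = T_in + Q̇/(ṁ c_p) = 20.863 °C.
T approaches T_ss exponentially: T(t) = T_ss + (T₀ − T_ss) e^(−t/τ).
T(1700) = 20.863 + (11.137)·e^(−1700/582.52) = 20.863 + (11.137)·0.054024 = 21.465 °C.

21.5 °C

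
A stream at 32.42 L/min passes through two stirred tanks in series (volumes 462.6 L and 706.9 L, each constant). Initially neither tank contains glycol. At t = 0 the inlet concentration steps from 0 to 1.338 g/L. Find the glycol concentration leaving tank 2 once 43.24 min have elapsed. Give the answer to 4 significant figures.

Species balance on tank i: dCᵢ/dt = (Cᵢ₋₁ − Cᵢ)/τᵢ with τᵢ = Vᵢ/Q.
τ₁ = 462.6/32.42 = 14.2690 min; τ₂ = 706.9/32.42 = 21.8044 min.
Tank 1: C₁ = C_in(1 − e^(−t/τ₁)). Tank 2 (τ₁ ≠ τ₂): C₂ = C_in[1 − (τ₁ e^(−t/τ₁) − τ₂ e^(−t/τ₂))/(τ₁ − τ₂)].
At t = 43.24: e^(−t/τ₁) = 0.0482986, e^(−t/τ₂) = 0.137644.
C₂ = 1.338·[1 − (14.2690·0.0482986 − 21.8044·0.137644)/(-7.53547)] = 1.338·0.693173 = 0.927465 g/L.

0.9275 g/L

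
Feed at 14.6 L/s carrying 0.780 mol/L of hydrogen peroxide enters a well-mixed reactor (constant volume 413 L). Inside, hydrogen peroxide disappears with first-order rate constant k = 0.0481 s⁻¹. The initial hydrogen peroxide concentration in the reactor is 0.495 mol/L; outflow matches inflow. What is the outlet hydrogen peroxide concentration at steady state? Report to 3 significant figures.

Species balance: V dC/dt = Q C_in − Q C − k V C.
Steady state (dC/dt = 0): C_ss = Q C_in/(Q + kV) = C_in/(1 + kV/Q).
C_ss = 14.6·0.780/(14.6 + 0.0481·413) = 11.388/34.465 = 0.33042 mol/L.

0.330 mol/L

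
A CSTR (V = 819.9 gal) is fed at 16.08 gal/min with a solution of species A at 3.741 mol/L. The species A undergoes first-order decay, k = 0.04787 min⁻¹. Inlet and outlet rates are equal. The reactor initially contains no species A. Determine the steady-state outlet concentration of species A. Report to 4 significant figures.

Species balance: V dC/dt = Q C_in − Q C − k V C.
Steady state (dC/dt = 0): C_ss = Q C_in/(Q + kV) = C_in/(1 + kV/Q).
C_ss = 16.08·3.741/(16.08 + 0.04787·819.9) = 60.1553/55.3286 = 1.08724 mol/L.

1.087 mol/L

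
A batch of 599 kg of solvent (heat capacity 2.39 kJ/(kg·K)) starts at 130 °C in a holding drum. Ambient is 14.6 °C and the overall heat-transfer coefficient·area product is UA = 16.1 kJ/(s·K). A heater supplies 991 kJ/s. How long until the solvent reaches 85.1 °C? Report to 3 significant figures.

160 s

Energy balance: M c_p dT/dt = −UA(T − T_amb) + Q̇.
τ = M c_p/UA = 88.920 s; T_ss = T_amb + Q̇/UA = 14.6 + 991/16.1 = 76.153 °C.
T(t) = T_ss + (T₀ − T_ss)e^(−t/τ); set T = 85.1:
t = −τ ln[(T − T_ss)/(T₀ − T_ss)] = −88.920 · ln(0.16616) = 159.59 s.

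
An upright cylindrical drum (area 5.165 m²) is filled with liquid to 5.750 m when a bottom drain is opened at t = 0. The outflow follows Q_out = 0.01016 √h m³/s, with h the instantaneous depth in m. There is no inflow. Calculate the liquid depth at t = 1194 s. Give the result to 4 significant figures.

With no inflow, A dh/dt = −0.01016 √h.
Separate and integrate: 2(√h − √h₀) = −(0.01016/A) t.
√h = √5.750 − 0.01016·1194/(2·5.165) = 2.39792 − 1.17435 = 1.22357.
h = 1.22357² = 1.49711 m.

1.497 m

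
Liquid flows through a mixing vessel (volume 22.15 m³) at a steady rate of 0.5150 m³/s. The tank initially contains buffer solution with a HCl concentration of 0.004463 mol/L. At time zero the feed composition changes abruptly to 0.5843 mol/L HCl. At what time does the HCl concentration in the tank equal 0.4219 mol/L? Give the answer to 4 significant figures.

Species balance: V dC/dt = Q(C_in − C) ⇒ τ = V/Q = 43.0097 s.
C(t) = C_in + (C₀ − C_in) e^(−t/τ). Set C = 0.4219 and solve for t:
e^(−t/τ) = (C − C_in)/(C₀ − C_in) = (0.4219 − 0.5843)/(0.004463 − 0.5843) = 0.280079
t = −τ ln(…) = 43.0097 × 1.27268 = 54.7378 s.

54.74 s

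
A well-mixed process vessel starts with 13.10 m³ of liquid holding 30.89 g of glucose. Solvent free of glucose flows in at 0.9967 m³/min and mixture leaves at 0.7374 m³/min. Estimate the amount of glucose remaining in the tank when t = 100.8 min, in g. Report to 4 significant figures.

Let m(t) be the amount of glucose. Volume: V(t) = V₀ + (Q_in − Q_out) t = 13.10 + 0.259300 t; V(100.8) = 39.2374 m³.
Species balance (pure solvent in): dm/dt = −Q_out · m/V(t).
Separate: dm/m = −Q_out dt/V(t) ⇒ ln(m/m₀) = −(Q_out/(Q_in−Q_out)) ln(V/V₀).
m = m₀ (V₀/V)^(Q_out/(Q_in−Q_out)) = 30.89 × (13.10/39.2374)^(2.84381) = 1.36440 g.

1.364 g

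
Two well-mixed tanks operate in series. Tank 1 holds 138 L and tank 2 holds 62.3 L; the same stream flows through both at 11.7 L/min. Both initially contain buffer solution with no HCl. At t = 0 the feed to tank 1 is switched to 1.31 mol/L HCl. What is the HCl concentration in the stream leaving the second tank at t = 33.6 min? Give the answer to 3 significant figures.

Time constants: τᵢ = Vᵢ/Q for each well-mixed tank.
τ₁ = 138/11.7 = 11.795 min; τ₂ = 62.3/11.7 = 5.3248 min.
Solving the cascade with C₁(0)=C₂(0)=0 gives C₂(t) = C_in[1 − (τ₁ e^(−t/τ₁) − τ₂ e^(−t/τ₂))/(τ₁ − τ₂)].
At t = 33.6: e^(−t/τ₁) = 0.057920, e^(−t/τ₂) = 0.0018178.
C₂ = 1.31·[1 − (11.795·0.057920 − 5.3248·0.0018178)/(6.4701)] = 1.31·0.89591 = 1.1736 mol/L.

1.17 mol/L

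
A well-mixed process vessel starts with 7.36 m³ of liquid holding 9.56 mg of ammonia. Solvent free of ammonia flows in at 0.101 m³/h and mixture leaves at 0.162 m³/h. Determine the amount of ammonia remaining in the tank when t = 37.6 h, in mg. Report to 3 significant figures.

3.55 mg

Total volume: dV/dt = Q_in − Q_out = -0.061000 m³/h, so V(t) = 7.36 − 0.061000 t and V(37.6) = 5.0664 m³.
No ammonia enters, so dm/dt = −Q_out · (m/V).
Separate: dm/m = −Q_out dt/V(t) ⇒ ln(m/m₀) = −(Q_out/(Q_in−Q_out)) ln(V/V₀).
m = m₀ (V₀/V)^(Q_out/(Q_in−Q_out)) = 9.56 × (7.36/5.0664)^(-2.6557) = 3.5461 mg.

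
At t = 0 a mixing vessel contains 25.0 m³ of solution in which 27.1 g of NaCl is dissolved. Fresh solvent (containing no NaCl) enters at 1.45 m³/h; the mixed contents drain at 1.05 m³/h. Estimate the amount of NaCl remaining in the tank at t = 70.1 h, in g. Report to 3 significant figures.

3.76 g

Total volume: dV/dt = Q_in − Q_out = 0.40000 m³/h, so V(t) = 25.0 + 0.40000 t and V(70.1) = 53.040 m³.
Species balance (pure solvent in): dm/dt = −Q_out · m/V(t).
Separate: dm/m = −Q_out dt/V(t) ⇒ ln(m/m₀) = −(Q_out/(Q_in−Q_out)) ln(V/V₀).
m = m₀ (V₀/V)^(Q_out/(Q_in−Q_out)) = 27.1 × (25.0/53.040)^(2.6250) = 3.7625 g.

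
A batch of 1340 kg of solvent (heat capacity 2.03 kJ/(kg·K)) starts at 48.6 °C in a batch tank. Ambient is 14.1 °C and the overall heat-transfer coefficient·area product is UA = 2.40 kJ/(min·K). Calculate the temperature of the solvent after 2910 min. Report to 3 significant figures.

M c_p dT/dt = −UA(T − T_amb).
dT/dt = (T_ss − T)/τ with T_ss = T_amb = 14.100 °C, τ = M c_p/UA = 1340·2.03/2.40 = 1133.4 min.
T approaches T_ss exponentially: T(t) = T_ss + (T₀ − T_ss) e^(−t/τ).
T(2910) = 14.100 + (34.500)·0.076730 = 16.747 °C.

16.7 °C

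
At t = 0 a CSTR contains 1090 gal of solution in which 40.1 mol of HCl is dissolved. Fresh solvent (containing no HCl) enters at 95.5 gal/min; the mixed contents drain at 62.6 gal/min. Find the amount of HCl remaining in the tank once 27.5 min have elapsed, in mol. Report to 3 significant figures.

12.7 mol

Total volume: dV/dt = Q_in − Q_out = 32.900 gal/min, so V(t) = 1090 + 32.900 t and V(27.5) = 1994.8 gal.
Solute balance: dm/dt = 0 − Q_out C = −Q_out m/V(t).
dm/m = −Q_out dt/(V₀ + 32.900 t); integrating gives ln(m/m₀) = −(Q_out/(Q_in−Q_out)) ln(V/V₀).
m = m₀ (V₀/V)^(Q_out/(Q_in−Q_out)) = 40.1 × (1090/1994.8)^(1.9027) = 12.698 mol.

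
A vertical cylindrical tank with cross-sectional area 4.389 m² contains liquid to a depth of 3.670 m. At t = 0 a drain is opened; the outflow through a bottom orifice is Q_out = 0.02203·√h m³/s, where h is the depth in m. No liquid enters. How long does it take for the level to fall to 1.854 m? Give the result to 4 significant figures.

With no inflow, A dh/dt = −0.02203 √h.
∫ h^(−1/2) dh = −(0.02203/A) ∫ dt, giving 2√h = 2√h₀ − (0.02203/A) t.
t = 2A(√h₀ − √h)/0.02203 = 2·4.389·(√3.670 − √1.854)/0.02203
  = 8.77800 × (1.91572 − 1.36162) / 0.02203 = 220.788 s.

220.8 s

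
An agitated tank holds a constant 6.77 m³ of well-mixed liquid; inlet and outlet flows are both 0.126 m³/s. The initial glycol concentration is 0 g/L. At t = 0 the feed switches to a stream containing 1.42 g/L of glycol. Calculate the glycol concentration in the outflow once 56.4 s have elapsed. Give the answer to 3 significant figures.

0.923 g/L

Unsteady species balance (constant V, well mixed): V dC/dt = Q(C_in − C).
Rewrite as dC/dt + C/τ = C_in/τ, τ = V/Q = 53.730 s.
C approaches C_in exponentially: C(t) = C_in + (C₀ − C_in) e^(−t/τ).
C(56.4) = 1.42 + (0 − 1.42)·e^(−56.4/53.730) = 1.42 + (-1.4200)·0.35005 = 0.92293 g/L.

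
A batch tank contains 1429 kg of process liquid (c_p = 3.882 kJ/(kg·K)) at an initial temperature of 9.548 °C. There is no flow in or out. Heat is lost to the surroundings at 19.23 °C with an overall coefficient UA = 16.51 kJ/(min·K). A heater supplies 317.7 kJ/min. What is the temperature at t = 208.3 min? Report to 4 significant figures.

22.91 °C

Lumped-capacitance energy balance: M c_p dT/dt = UA(T_amb − T) + Q̇.
dT/dt = (T_ss − T)/τ with T_ss = T_amb + Q̇/UA = 19.23 + 317.7/16.51 = 38.4729 °C, τ = M c_p/UA = 1429·3.882/16.51 = 336.001 min.
Integrating: T(t) = T_ss + (T₀ − T_ss) e^(−t/τ).
T(208.3) = 38.4729 + (-28.9249)·0.537978 = 22.9119 °C.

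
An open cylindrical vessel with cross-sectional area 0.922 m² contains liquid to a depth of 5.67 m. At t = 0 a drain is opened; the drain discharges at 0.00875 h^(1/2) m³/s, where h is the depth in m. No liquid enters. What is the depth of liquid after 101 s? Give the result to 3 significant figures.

Accumulation of liquid (constant cross-section A): A dh/dt = −0.00875 √h.
∫ h^(−1/2) dh = −(0.00875/A) ∫ dt, giving 2√h = 2√h₀ − (0.00875/A) t.
√h = √5.67 − 0.00875·101/(2·0.922) = 2.3812 − 0.47926 = 1.9019.
h = 1.9019² = 3.6173 m.

3.62 m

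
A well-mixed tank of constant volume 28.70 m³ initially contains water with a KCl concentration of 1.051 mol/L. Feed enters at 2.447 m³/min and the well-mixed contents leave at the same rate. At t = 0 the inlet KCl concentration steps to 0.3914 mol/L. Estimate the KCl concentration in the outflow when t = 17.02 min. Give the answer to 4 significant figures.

0.5459 mol/L

Species balance on the tank: V dC/dt = Q(C_in − C).
Rewrite as dC/dt + C/τ = C_in/τ, τ = V/Q = 11.7286 min.
This is linear first-order; C(t) = C_in + (C₀ − C_in) e^(−t/τ).
C(17.02) = 0.3914 + (1.051 − 0.3914)·e^(−17.02/11.7286) = 0.3914 + (0.659600)·0.234301 = 0.545945 mol/L.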